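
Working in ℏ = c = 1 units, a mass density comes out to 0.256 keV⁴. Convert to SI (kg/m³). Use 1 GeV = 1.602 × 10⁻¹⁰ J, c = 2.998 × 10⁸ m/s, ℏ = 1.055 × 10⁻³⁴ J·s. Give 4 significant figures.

5.929 × 10⁻⁵ kg/m³

Mass density is [E]/(c²[L]³) = [E]⁴/(ℏ³c⁵).
1 GeV⁴ → 1/(ℏ³c⁵) × (1 GeV in J)⁴ = 2.316 × 10²⁰ kg/m³.
Convert the energy scale: 0.256 keV⁴ = 2.56 × 10⁻²⁵ GeV⁴.
Result: 2.56 × 10⁻²⁵ × 2.316 × 10²⁰ = 5.929 × 10⁻⁵ kg/m³.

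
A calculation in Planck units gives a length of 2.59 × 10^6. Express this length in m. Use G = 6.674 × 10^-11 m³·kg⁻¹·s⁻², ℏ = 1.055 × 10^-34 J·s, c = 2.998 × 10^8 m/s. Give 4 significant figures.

4.187 × 10^-29 m

One Planck length: ℓ_P = √(ℏG/c³) = 1.616 × 10^-35 m.
2.59 × 10^6 × 1.616 × 10^-35 m = 4.187 × 10^-29 m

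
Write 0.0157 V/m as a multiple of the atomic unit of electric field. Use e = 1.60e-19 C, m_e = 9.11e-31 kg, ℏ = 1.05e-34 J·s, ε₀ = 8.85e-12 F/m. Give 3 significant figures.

3.02e-14

atomic unit of electric field: E_au = E_h/(e a₀) = m_e²e⁵/((4πε₀)³ℏ⁴) = 5.20e11 V/m.
0.0157 / 5.20e11 = 3.02e-14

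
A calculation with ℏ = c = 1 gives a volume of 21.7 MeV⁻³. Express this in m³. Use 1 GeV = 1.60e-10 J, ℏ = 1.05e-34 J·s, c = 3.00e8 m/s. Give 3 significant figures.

Volume is [L]³ = [E]⁻³·(ℏc)³.
1 GeV⁻³ → (ℏc)³ × (1 GeV in J)⁻³ = 7.63e-48 m³.
Convert the energy scale: 21.7 MeV⁻³ = 2.17e10 GeV⁻³.
Result: 2.17e10 × 7.63e-48 = 1.66e-37 m³.

1.66e-37 m³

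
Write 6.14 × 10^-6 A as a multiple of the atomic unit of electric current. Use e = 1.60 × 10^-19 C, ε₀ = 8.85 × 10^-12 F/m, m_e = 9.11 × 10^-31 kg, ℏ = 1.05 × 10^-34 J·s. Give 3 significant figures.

atomic unit of electric current: I_au = e E_h/ℏ = m_e e⁵/((4πε₀)²ℏ³) = 6.67 × 10^-3 A.
6.14 × 10^-6 / 6.67 × 10^-3 = 9.20 × 10^-4

9.20 × 10^-4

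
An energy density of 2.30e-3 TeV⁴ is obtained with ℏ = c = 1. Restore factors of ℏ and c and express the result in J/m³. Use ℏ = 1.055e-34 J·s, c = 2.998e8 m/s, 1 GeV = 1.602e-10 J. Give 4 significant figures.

[E]/[L]³ = [E]⁴/(ℏc)³; restore (ℏc)⁻³.
1 GeV⁴ → 1/(ℏc)³ × (1 GeV in J)⁴ = 2.082e37 J/m³.
Convert the energy scale: 2.30e-3 TeV⁴ = 2.30e9 GeV⁴.
Result: 2.30e9 × 2.082e37 = 4.788e46 J/m³.

4.788e46 J/m³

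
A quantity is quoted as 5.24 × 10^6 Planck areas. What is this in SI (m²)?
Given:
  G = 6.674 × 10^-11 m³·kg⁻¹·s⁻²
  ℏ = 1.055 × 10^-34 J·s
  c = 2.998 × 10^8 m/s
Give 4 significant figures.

1.369 × 10^-63 m²

One Planck area: A_P = ℏG/c³ = 2.613 × 10^-70 m².
5.24 × 10^6 × 2.613 × 10^-70 m² = 1.369 × 10^-63 m²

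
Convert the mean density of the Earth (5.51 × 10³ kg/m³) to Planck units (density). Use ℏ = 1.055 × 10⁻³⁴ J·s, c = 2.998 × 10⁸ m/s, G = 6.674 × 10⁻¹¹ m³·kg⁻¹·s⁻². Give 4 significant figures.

Planck density: ρ_P = c⁵/(ℏG²) = 5.154 × 10⁹⁶ kg/m³.
5.51 × 10³ / 5.154 × 10⁹⁶ = 1.069 × 10⁻⁹³

1.069 × 10⁻⁹³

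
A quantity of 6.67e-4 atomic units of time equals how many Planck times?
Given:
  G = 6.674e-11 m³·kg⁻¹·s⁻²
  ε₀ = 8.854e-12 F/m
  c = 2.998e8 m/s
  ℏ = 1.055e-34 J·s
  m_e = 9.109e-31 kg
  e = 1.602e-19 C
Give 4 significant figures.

2.997e23

atomic unit of time: τ_au = (4πε₀)²ℏ³/(m_e e⁴) = 2.423e-17 s
Planck time: t_P = √(ℏG/c⁵) = 5.392e-44 s
6.67e-4 × 2.423e-17 / 5.392e-44 = 2.997e23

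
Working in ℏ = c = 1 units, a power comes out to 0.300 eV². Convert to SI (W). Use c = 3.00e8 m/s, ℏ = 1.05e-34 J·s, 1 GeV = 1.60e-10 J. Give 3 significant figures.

7.31e-5 W

Power is [E]/[T] = [E]²/ℏ.
1 GeV² → 1/ℏ × (1 GeV in J)² = 2.44e14 W.
Convert the energy scale: 0.300 eV² = 3.00e-19 GeV².
Result: 3.00e-19 × 2.44e14 = 7.31e-5 W.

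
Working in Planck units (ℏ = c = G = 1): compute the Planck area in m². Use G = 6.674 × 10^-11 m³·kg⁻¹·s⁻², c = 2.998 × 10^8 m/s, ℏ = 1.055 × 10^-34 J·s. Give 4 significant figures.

2.613 × 10^-70 m²

From ℏ = c = G = 1 the area scale is A_P = ℏG/c³.
  = 7.041 × 10^-45 / 2.695 × 10^25
  = 2.613 × 10^-70 m²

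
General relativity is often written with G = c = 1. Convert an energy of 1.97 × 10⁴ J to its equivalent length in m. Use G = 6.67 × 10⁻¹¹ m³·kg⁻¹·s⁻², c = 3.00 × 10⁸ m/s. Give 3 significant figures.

1.62 × 10⁻⁴⁰ m

Energy → length via G/c⁴.
1.97 × 10⁴ J × (G/c⁴) = 1.62 × 10⁻⁴⁰ m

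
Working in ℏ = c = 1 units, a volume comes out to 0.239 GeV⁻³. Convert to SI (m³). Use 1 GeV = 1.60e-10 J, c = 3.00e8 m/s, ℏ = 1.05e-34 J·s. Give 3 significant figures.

Volume is [L]³ = [E]⁻³·(ℏc)³.
1 GeV⁻³ → (ℏc)³ × (1 GeV in J)⁻³ = 7.63e-48 m³.
Result: 0.239 × 7.63e-48 = 1.82e-48 m³.

1.82e-48 m³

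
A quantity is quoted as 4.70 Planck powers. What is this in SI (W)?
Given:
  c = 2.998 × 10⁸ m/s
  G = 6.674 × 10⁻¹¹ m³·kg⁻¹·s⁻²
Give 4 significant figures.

1.706 × 10⁵³ W

One Planck power: P_P = c⁵/G = 3.629 × 10⁵² W.
4.70 × 3.629 × 10⁵² W = 1.706 × 10⁵³ W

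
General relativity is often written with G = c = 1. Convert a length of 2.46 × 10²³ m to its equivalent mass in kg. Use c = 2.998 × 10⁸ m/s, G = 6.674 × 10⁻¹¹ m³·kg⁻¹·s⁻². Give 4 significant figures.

Length → mass via c²/G.
2.46 × 10²³ m × (c²/G) = 3.313 × 10⁵⁰ kg

3.313 × 10⁵⁰ kg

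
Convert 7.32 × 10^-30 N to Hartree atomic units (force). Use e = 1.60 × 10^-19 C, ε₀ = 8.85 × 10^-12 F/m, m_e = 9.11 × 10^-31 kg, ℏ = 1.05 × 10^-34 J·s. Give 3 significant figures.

8.79 × 10^-23

atomic unit of force: F_au = E_h/a₀ = m_e²e⁶/((4πε₀)³ℏ⁴) = 8.33 × 10^-8 N.
7.32 × 10^-30 / 8.33 × 10^-8 = 8.79 × 10^-23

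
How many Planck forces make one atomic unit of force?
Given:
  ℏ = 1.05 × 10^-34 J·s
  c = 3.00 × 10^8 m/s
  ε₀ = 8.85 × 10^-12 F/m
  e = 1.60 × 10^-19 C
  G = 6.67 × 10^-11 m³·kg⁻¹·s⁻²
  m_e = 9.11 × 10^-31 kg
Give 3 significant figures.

atomic unit of force: F_au = E_h/a₀ = m_e²e⁶/((4πε₀)³ℏ⁴) = 8.33 × 10^-8 N
Planck force: F_P = c⁴/G = 1.21 × 10^44 N
ratio = 8.33 × 10^-8 / 1.21 × 10^44 = 6.86 × 10^-52

6.86 × 10^-52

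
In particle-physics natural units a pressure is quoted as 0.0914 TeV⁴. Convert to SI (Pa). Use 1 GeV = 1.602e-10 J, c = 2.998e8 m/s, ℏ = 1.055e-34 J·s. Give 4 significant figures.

1.903e48 Pa

Pressure is [E]/[L]³ = [E]⁴/(ℏc)³.
1 GeV⁴ → 1/(ℏc)³ × (1 GeV in J)⁴ = 2.082e37 Pa.
Convert the energy scale: 0.0914 TeV⁴ = 9.14e10 GeV⁴.
Result: 9.14e10 × 2.082e37 = 1.903e48 Pa.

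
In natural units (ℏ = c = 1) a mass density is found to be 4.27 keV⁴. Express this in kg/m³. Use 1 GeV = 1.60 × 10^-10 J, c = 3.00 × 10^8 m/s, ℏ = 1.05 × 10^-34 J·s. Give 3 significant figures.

9.95 × 10^-4 kg/m³

Mass density is [E]/(c²[L]³) = [E]⁴/(ℏ³c⁵).
1 GeV⁴ → 1/(ℏ³c⁵) × (1 GeV in J)⁴ = 2.33 × 10^20 kg/m³.
Convert the energy scale: 4.27 keV⁴ = 4.27 × 10^-24 GeV⁴.
Result: 4.27 × 10^-24 × 2.33 × 10^20 = 9.95 × 10^-4 kg/m³.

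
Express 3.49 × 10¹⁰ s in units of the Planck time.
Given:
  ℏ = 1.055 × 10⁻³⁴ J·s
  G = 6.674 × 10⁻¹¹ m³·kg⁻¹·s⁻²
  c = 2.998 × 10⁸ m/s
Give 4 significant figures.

Planck time: t_P = √(ℏG/c⁵) = 5.392 × 10⁻⁴⁴ s.
3.49 × 10¹⁰ / 5.392 × 10⁻⁴⁴ = 6.473 × 10⁵³

6.473 × 10⁵³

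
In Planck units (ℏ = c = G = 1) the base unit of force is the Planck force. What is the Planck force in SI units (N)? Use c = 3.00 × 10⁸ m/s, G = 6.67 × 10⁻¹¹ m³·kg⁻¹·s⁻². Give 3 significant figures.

F_P = c⁴/G
  = 8.10 × 10³³ / 6.67 × 10⁻¹¹
  = 1.21 × 10⁴⁴ N

1.21 × 10⁴⁴ N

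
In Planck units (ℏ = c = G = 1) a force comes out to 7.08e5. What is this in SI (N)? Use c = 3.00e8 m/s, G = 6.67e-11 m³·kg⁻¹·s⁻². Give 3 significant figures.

One Planck force: F_P = c⁴/G = 1.21e44 N.
7.08e5 × 1.21e44 N = 8.60e49 N

8.60e49 N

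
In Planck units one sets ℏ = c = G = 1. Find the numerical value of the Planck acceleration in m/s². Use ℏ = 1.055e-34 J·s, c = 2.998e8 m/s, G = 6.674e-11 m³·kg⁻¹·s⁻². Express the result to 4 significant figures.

a_P = √(c⁷/(ℏG))
  = √(3.092e103)
  = 5.560e51 m/s²

5.560e51 m/s²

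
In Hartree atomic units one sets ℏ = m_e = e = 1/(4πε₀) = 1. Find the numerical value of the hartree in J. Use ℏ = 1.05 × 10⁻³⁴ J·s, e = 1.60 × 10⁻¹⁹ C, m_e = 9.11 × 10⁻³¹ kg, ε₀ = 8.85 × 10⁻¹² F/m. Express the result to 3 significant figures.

E_h = m_e e⁴/(4πε₀ℏ)²
  = 5.97 × 10⁻¹⁰⁶ / 1.36 × 10⁻⁸⁸
  = 4.38 × 10⁻¹⁸ J

4.38 × 10⁻¹⁸ J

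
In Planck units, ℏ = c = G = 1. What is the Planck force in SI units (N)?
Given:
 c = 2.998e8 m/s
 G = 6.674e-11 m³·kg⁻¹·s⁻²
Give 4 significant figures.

1.210e44 N

From ℏ = c = G = 1 the force scale is F_P = c⁴/G.
  = 8.078e33 / 6.674e-11
  = 1.210e44 N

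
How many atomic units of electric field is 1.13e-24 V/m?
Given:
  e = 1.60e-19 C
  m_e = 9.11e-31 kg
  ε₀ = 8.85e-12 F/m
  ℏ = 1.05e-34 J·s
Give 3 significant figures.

atomic unit of electric field: E_au = E_h/(e a₀) = m_e²e⁵/((4πε₀)³ℏ⁴) = 5.20e11 V/m.
1.13e-24 / 5.20e11 = 2.17e-36

2.17e-36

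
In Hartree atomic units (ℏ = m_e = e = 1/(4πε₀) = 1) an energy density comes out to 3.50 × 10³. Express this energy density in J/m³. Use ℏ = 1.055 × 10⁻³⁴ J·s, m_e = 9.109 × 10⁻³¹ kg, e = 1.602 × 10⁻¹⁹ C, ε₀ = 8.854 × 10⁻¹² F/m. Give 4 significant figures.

One atomic unit of energy density: u_au = E_h/a₀³ = m_e⁴e¹⁰/((4πε₀)⁵ℏ⁸) = 2.929 × 10¹³ J/m³.
3.50 × 10³ × 2.929 × 10¹³ J/m³ = 1.025 × 10¹⁷ J/m³

1.025 × 10¹⁷ J/m³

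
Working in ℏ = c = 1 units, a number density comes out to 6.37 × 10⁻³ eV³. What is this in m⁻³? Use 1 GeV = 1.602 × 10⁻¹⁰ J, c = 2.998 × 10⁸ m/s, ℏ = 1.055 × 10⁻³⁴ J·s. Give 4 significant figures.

Number density is [L]⁻³ = [E]³/(ℏc)³.
1 GeV³ → 1/(ℏc)³ × (1 GeV in J)³ = 1.299 × 10⁴⁷ m⁻³.
Convert the energy scale: 6.37 × 10⁻³ eV³ = 6.37 × 10⁻³⁰ GeV³.
Result: 6.37 × 10⁻³⁰ × 1.299 × 10⁴⁷ = 8.277 × 10¹⁷ m⁻³.

8.277 × 10¹⁷ m⁻³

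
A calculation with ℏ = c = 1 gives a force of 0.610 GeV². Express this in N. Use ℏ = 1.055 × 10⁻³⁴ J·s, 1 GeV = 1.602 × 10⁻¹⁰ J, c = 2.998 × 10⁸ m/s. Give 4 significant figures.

Force is [E]/[L] = [E]²/(ℏc); restore (ℏc)⁻¹.
1 GeV² → 1/(ℏc) × (1 GeV in J)² = 8.114 × 10⁵ N.
Result: 0.610 × 8.114 × 10⁵ = 4.950 × 10⁵ N.

4.950 × 10⁵ N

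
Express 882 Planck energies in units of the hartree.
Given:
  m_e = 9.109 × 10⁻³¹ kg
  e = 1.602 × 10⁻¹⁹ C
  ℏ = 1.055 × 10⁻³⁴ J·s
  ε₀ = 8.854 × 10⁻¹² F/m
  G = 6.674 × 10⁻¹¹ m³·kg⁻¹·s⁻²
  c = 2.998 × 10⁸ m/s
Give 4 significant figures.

3.963 × 10²⁹

Planck energy: E_P = √(ℏc⁵/G) = 1.957 × 10⁹ J
hartree: E_h = m_e e⁴/(4πε₀ℏ)² = 4.354 × 10⁻¹⁸ J
882 × 1.957 × 10⁹ / 4.354 × 10⁻¹⁸ = 3.963 × 10²⁹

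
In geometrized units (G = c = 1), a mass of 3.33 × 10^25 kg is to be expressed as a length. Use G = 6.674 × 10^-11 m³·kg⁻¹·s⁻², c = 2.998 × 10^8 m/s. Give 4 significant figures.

In G = c = 1 units mass has dimensions of length; the conversion factor is G/c².
3.33 × 10^25 kg × (G/c²) = 0.02473 m

0.02473 m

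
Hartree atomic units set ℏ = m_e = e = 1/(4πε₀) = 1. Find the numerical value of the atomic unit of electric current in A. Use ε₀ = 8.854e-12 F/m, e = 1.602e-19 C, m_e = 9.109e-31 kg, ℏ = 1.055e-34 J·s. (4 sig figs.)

From ℏ = m_e = e = 1/(4πε₀) = 1 the current scale is I_au = e E_h/ℏ = m_e e⁵/((4πε₀)²ℏ³).
E_h = 4.354e-18 J
e·E_h/ℏ = 6.612e-3 A

6.612e-3 A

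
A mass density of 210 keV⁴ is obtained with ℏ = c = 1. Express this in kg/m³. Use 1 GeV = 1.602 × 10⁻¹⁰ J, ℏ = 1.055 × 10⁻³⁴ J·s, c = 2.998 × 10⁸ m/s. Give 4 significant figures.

0.04864 kg/m³

Mass density is [E]/(c²[L]³) = [E]⁴/(ℏ³c⁵).
1 GeV⁴ → 1/(ℏ³c⁵) × (1 GeV in J)⁴ = 2.316 × 10²⁰ kg/m³.
Convert the energy scale: 210 keV⁴ = 2.10 × 10⁻²² GeV⁴.
Result: 2.10 × 10⁻²² × 2.316 × 10²⁰ = 0.04864 kg/m³.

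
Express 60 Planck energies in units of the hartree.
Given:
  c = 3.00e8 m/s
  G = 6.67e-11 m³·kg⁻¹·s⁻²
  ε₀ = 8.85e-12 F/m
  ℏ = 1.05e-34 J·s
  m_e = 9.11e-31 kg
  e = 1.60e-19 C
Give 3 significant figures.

2.68e28

Planck energy: E_P = √(ℏc⁵/G) = 1.96e9 J
hartree: E_h = m_e e⁴/(4πε₀ℏ)² = 4.38e-18 J
60 × 1.96e9 / 4.38e-18 = 2.68e28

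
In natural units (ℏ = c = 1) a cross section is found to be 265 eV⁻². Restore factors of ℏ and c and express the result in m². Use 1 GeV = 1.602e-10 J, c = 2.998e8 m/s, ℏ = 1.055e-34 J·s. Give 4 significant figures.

Area is [L]² = [E]⁻²·(ℏc)²; restore (ℏc)².
1 GeV⁻² → (ℏc)² × (1 GeV in J)⁻² = 3.898e-32 m².
Convert the energy scale: 265 eV⁻² = 2.65e20 GeV⁻².
Result: 2.65e20 × 3.898e-32 = 1.033e-11 m².

1.033e-11 m²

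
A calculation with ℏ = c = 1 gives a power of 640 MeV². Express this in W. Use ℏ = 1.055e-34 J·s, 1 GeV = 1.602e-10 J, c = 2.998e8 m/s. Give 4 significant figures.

Power is [E]/[T] = [E]²/ℏ.
1 GeV² → 1/ℏ × (1 GeV in J)² = 2.433e14 W.
Convert the energy scale: 640 MeV² = 6.40e-4 GeV².
Result: 6.40e-4 × 2.433e14 = 1.557e11 W.

1.557e11 W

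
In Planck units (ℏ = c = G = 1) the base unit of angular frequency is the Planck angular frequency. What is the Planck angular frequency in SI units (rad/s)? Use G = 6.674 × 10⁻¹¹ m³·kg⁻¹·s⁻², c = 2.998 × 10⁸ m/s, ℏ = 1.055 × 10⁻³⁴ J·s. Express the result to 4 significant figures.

1.855 × 10⁴³ rad/s

ω_P = √(c⁵/(ℏG))
  = √(3.440 × 10⁸⁶)
  = 1.855 × 10⁴³ rad/s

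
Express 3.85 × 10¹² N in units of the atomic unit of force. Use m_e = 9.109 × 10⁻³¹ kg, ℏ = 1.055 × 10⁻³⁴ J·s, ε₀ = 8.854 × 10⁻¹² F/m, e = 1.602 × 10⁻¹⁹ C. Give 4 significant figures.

atomic unit of force: F_au = E_h/a₀ = m_e²e⁶/((4πε₀)³ℏ⁴) = 8.220 × 10⁻⁸ N.
3.85 × 10¹² / 8.220 × 10⁻⁸ = 4.684 × 10¹⁹

4.684 × 10¹⁹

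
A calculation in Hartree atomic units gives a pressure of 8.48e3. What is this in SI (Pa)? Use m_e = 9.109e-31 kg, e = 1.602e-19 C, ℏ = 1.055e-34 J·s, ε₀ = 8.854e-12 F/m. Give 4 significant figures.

One atomic unit of pressure: P_au = E_h/a₀³ = m_e⁴e¹⁰/((4πε₀)⁵ℏ⁸) = 2.929e13 Pa.
8.48e3 × 2.929e13 Pa = 2.484e17 Pa

2.484e17 Pa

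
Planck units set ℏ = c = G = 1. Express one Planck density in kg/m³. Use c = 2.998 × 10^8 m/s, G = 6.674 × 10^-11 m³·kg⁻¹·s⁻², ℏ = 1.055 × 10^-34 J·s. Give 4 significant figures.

Dimensional analysis gives ρ_P = c⁵/(ℏG²).
  = 2.422 × 10^42 / 4.699 × 10^-55
  = 5.154 × 10^96 kg/m³

5.154 × 10^96 kg/m³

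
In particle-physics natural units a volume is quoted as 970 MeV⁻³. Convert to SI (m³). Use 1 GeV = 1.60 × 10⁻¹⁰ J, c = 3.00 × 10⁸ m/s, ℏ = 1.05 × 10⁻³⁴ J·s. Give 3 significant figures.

Volume is [L]³ = [E]⁻³·(ℏc)³.
1 GeV⁻³ → (ℏc)³ × (1 GeV in J)⁻³ = 7.63 × 10⁻⁴⁸ m³.
Convert the energy scale: 970 MeV⁻³ = 9.70 × 10¹¹ GeV⁻³.
Result: 9.70 × 10¹¹ × 7.63 × 10⁻⁴⁸ = 7.40 × 10⁻³⁶ m³.

7.40 × 10⁻³⁶ m³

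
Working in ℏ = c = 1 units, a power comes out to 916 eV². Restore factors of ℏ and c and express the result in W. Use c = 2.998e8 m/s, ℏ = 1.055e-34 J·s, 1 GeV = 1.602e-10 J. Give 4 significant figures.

Power is [E]/[T] = [E]²/ℏ.
1 GeV² → 1/ℏ × (1 GeV in J)² = 2.433e14 W.
Convert the energy scale: 916 eV² = 9.16e-16 GeV².
Result: 9.16e-16 × 2.433e14 = 0.2228 W.

0.2228 W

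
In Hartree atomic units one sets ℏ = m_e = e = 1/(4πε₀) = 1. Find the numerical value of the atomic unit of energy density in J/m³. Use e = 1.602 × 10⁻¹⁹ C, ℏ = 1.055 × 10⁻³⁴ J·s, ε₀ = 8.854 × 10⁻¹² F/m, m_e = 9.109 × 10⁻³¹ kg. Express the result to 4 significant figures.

2.929 × 10¹³ J/m³

u_au = E_h/a₀³ = m_e⁴e¹⁰/((4πε₀)⁵ℏ⁸)
E_h = 4.354 × 10⁻¹⁸ J
a₀ = 5.297 × 10⁻¹¹ m
E_h/a₀³ = 2.929 × 10¹³ J/m³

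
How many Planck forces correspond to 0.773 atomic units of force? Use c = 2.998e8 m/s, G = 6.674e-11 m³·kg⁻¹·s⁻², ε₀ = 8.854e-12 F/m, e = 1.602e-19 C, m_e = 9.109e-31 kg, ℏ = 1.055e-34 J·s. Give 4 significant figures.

atomic unit of force: F_au = E_h/a₀ = m_e²e⁶/((4πε₀)³ℏ⁴) = 8.220e-8 N
Planck force: F_P = c⁴/G = 1.210e44 N
0.773 × 8.220e-8 / 1.210e44 = 5.249e-52

5.249e-52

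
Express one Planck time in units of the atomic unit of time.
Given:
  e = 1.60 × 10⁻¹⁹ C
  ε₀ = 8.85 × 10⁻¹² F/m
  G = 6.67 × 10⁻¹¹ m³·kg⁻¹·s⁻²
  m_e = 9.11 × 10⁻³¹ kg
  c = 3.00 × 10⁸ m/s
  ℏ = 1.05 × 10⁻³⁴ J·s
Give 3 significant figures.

2.24 × 10⁻²⁷

Planck time: t_P = √(ℏG/c⁵) = 5.37 × 10⁻⁴⁴ s
atomic unit of time: τ_au = (4πε₀)²ℏ³/(m_e e⁴) = 2.40 × 10⁻¹⁷ s
ratio = 5.37 × 10⁻⁴⁴ / 2.40 × 10⁻¹⁷ = 2.24 × 10⁻²⁷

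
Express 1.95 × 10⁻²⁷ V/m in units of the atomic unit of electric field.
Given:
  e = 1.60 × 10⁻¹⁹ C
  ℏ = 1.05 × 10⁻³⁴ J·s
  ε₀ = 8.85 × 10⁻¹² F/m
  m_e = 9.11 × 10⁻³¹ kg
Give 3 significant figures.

3.75 × 10⁻³⁹

atomic unit of electric field: E_au = E_h/(e a₀) = m_e²e⁵/((4πε₀)³ℏ⁴) = 5.20 × 10¹¹ V/m.
1.95 × 10⁻²⁷ / 5.20 × 10¹¹ = 3.75 × 10⁻³⁹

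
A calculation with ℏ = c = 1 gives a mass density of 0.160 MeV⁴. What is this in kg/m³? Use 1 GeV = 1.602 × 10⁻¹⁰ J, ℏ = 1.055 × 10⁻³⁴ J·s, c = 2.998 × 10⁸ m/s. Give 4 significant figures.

Mass density is [E]/(c²[L]³) = [E]⁴/(ℏ³c⁵).
1 GeV⁴ → 1/(ℏ³c⁵) × (1 GeV in J)⁴ = 2.316 × 10²⁰ kg/m³.
Convert the energy scale: 0.160 MeV⁴ = 1.60 × 10⁻¹³ GeV⁴.
Result: 1.60 × 10⁻¹³ × 2.316 × 10²⁰ = 3.706 × 10⁷ kg/m³.

3.706 × 10⁷ kg/m³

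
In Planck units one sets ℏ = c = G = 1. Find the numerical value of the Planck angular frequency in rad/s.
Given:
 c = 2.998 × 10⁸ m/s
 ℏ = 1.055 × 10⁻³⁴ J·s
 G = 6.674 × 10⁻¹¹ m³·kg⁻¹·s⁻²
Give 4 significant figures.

1.855 × 10⁴³ rad/s

ω_P = √(c⁵/(ℏG))
  = √(3.440 × 10⁸⁶)
  = 1.855 × 10⁴³ rad/s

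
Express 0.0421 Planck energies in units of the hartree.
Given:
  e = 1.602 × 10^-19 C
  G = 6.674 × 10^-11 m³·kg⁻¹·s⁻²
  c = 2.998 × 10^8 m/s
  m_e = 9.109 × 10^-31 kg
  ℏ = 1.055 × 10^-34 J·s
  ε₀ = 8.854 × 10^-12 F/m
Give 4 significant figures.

Planck energy: E_P = √(ℏc⁵/G) = 1.957 × 10^9 J
hartree: E_h = m_e e⁴/(4πε₀ℏ)² = 4.354 × 10^-18 J
0.0421 × 1.957 × 10^9 / 4.354 × 10^-18 = 1.892 × 10^25

1.892 × 10^25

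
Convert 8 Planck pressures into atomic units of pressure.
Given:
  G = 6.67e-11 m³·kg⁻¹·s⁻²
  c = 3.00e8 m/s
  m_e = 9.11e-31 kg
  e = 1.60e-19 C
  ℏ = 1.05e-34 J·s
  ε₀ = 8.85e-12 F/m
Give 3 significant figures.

1.24e101

Planck pressure: p_P = c⁷/(ℏG²) = 4.68e113 Pa
atomic unit of pressure: P_au = E_h/a₀³ = m_e⁴e¹⁰/((4πε₀)⁵ℏ⁸) = 3.01e13 Pa
8 × 4.68e113 / 3.01e13 = 1.24e101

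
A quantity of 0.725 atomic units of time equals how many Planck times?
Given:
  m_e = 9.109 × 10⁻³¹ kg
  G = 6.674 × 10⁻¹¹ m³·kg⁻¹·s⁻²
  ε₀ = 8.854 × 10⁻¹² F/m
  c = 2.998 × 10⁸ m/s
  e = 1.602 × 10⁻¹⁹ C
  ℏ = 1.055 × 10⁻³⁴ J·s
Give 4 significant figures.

atomic unit of time: τ_au = (4πε₀)²ℏ³/(m_e e⁴) = 2.423 × 10⁻¹⁷ s
Planck time: t_P = √(ℏG/c⁵) = 5.392 × 10⁻⁴⁴ s
0.725 × 2.423 × 10⁻¹⁷ / 5.392 × 10⁻⁴⁴ = 3.258 × 10²⁶

3.258 × 10²⁶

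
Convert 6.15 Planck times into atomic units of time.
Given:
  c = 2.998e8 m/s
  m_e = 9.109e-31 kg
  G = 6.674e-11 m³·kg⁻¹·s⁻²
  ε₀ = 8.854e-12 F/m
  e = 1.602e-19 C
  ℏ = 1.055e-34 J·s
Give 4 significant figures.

1.369e-26

Planck time: t_P = √(ℏG/c⁵) = 5.392e-44 s
atomic unit of time: τ_au = (4πε₀)²ℏ³/(m_e e⁴) = 2.423e-17 s
6.15 × 5.392e-44 / 2.423e-17 = 1.369e-26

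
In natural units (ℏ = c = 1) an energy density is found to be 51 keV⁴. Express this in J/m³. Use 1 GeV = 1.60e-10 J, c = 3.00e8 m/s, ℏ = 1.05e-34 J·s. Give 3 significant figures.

1.07e15 J/m³

[E]/[L]³ = [E]⁴/(ℏc)³; restore (ℏc)⁻³.
1 GeV⁴ → 1/(ℏc)³ × (1 GeV in J)⁴ = 2.10e37 J/m³.
Convert the energy scale: 51 keV⁴ = 5.10e-23 GeV⁴.
Result: 5.10e-23 × 2.10e37 = 1.07e15 J/m³.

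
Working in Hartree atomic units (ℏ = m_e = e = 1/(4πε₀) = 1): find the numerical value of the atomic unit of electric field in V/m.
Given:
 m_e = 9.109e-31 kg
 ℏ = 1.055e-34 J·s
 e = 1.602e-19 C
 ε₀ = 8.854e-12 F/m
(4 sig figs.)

From ℏ = m_e = e = 1/(4πε₀) = 1 the electric field scale is E_au = E_h/(e a₀) = m_e²e⁵/((4πε₀)³ℏ⁴).
E_h = 4.354e-18 J
a₀ = 5.297e-11 m
E_h/(e·a₀) = 5.131e11 V/m

5.131e11 V/m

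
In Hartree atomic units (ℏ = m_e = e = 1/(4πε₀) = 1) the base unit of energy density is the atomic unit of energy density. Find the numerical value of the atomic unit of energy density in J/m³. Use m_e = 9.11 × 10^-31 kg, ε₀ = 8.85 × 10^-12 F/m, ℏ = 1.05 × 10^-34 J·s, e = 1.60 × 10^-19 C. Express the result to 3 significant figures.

u_au = E_h/a₀³ = m_e⁴e¹⁰/((4πε₀)⁵ℏ⁸)
E_h = 4.38 × 10^-18 J
a₀ = 5.26 × 10^-11 m
E_h/a₀³ = 3.01 × 10^13 J/m³

3.01 × 10^13 J/m³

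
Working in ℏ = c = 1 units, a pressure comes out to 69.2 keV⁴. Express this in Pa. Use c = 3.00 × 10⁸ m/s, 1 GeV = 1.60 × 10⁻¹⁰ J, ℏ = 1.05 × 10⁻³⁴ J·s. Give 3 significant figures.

Pressure is [E]/[L]³ = [E]⁴/(ℏc)³.
1 GeV⁴ → 1/(ℏc)³ × (1 GeV in J)⁴ = 2.10 × 10³⁷ Pa.
Convert the energy scale: 69.2 keV⁴ = 6.92 × 10⁻²³ GeV⁴.
Result: 6.92 × 10⁻²³ × 2.10 × 10³⁷ = 1.45 × 10¹⁵ Pa.

1.45 × 10¹⁵ Pa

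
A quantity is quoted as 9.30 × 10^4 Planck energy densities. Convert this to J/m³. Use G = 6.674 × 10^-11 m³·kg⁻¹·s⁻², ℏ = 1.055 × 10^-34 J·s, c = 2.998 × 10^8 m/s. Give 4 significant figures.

4.308 × 10^118 J/m³

One Planck energy density: u_P = c⁷/(ℏG²) = 4.632 × 10^113 J/m³.
9.30 × 10^4 × 4.632 × 10^113 J/m³ = 4.308 × 10^118 J/m³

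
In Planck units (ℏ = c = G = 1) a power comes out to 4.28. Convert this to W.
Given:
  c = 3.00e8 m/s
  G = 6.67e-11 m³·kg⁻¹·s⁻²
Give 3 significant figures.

1.56e53 W

One Planck power: P_P = c⁵/G = 3.64e52 W.
4.28 × 3.64e52 W = 1.56e53 W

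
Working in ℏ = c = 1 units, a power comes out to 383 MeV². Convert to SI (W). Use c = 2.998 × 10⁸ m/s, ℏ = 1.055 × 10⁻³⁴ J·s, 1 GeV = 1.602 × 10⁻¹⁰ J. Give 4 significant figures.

Power is [E]/[T] = [E]²/ℏ.
1 GeV² → 1/ℏ × (1 GeV in J)² = 2.433 × 10¹⁴ W.
Convert the energy scale: 383 MeV² = 3.83 × 10⁻⁴ GeV².
Result: 3.83 × 10⁻⁴ × 2.433 × 10¹⁴ = 9.317 × 10¹⁰ W.

9.317 × 10¹⁰ W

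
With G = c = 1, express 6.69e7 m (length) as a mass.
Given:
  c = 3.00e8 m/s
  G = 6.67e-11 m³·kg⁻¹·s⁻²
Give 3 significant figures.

Length → mass via c²/G.
6.69e7 m × (c²/G) = 9.03e34 kg

9.03e34 kg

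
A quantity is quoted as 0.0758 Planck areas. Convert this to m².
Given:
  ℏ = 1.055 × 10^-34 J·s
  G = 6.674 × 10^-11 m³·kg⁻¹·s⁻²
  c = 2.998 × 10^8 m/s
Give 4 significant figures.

One Planck area: A_P = ℏG/c³ = 2.613 × 10^-70 m².
0.0758 × 2.613 × 10^-70 m² = 1.981 × 10^-71 m²

1.981 × 10^-71 m²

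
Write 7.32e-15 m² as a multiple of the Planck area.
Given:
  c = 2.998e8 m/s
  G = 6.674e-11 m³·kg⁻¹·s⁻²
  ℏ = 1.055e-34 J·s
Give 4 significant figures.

Planck area: A_P = ℏG/c³ = 2.613e-70 m².
7.32e-15 / 2.613e-70 = 2.801e55

2.801e55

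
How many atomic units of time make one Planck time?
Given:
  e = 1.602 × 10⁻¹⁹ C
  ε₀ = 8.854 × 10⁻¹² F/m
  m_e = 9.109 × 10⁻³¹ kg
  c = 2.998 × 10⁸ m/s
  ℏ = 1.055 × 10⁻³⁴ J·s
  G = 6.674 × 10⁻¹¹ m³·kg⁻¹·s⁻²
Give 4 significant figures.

Planck time: t_P = √(ℏG/c⁵) = 5.392 × 10⁻⁴⁴ s
atomic unit of time: τ_au = (4πε₀)²ℏ³/(m_e e⁴) = 2.423 × 10⁻¹⁷ s
ratio = 5.392 × 10⁻⁴⁴ / 2.423 × 10⁻¹⁷ = 2.225 × 10⁻²⁷

2.225 × 10⁻²⁷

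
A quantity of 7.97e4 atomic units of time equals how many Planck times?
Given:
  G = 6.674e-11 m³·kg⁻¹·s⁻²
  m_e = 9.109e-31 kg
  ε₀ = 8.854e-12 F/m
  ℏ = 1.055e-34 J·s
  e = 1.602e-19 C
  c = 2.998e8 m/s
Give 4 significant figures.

3.581e31

atomic unit of time: τ_au = (4πε₀)²ℏ³/(m_e e⁴) = 2.423e-17 s
Planck time: t_P = √(ℏG/c⁵) = 5.392e-44 s
7.97e4 × 2.423e-17 / 5.392e-44 = 3.581e31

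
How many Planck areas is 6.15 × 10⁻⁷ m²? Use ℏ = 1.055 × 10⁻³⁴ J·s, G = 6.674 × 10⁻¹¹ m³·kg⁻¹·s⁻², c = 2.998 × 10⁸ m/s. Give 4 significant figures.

Planck area: A_P = ℏG/c³ = 2.613 × 10⁻⁷⁰ m².
6.15 × 10⁻⁷ / 2.613 × 10⁻⁷⁰ = 2.354 × 10⁶³

2.354 × 10⁶³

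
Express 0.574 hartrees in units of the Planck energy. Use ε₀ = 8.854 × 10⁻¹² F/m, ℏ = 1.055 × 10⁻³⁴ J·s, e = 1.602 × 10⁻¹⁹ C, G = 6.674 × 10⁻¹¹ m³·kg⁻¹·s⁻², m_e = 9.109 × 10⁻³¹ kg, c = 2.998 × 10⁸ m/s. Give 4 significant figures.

hartree: E_h = m_e e⁴/(4πε₀ℏ)² = 4.354 × 10⁻¹⁸ J
Planck energy: E_P = √(ℏc⁵/G) = 1.957 × 10⁹ J
0.574 × 4.354 × 10⁻¹⁸ / 1.957 × 10⁹ = 1.277 × 10⁻²⁷

1.277 × 10⁻²⁷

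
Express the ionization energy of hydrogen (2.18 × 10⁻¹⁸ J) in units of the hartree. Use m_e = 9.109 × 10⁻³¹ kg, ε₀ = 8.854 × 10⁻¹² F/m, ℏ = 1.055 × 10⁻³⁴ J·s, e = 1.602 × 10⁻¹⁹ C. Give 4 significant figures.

hartree: E_h = m_e e⁴/(4πε₀ℏ)² = 4.354 × 10⁻¹⁸ J.
2.18 × 10⁻¹⁸ / 4.354 × 10⁻¹⁸ = 0.5007

0.5007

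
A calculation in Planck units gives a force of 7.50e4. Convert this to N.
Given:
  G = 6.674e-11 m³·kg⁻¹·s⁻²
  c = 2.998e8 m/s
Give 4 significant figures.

One Planck force: F_P = c⁴/G = 1.210e44 N.
7.50e4 × 1.210e44 N = 9.078e48 N

9.078e48 N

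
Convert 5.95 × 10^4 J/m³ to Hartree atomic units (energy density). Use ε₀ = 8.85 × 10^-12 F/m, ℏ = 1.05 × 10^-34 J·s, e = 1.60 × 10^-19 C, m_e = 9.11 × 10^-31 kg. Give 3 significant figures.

atomic unit of energy density: u_au = E_h/a₀³ = m_e⁴e¹⁰/((4πε₀)⁵ℏ⁸) = 3.01 × 10^13 J/m³.
5.95 × 10^4 / 3.01 × 10^13 = 1.97 × 10^-9

1.97 × 10^-9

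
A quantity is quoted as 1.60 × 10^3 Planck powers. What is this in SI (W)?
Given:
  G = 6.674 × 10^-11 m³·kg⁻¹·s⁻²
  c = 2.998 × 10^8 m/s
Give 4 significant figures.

5.806 × 10^55 W

One Planck power: P_P = c⁵/G = 3.629 × 10^52 W.
1.60 × 10^3 × 3.629 × 10^52 W = 5.806 × 10^55 W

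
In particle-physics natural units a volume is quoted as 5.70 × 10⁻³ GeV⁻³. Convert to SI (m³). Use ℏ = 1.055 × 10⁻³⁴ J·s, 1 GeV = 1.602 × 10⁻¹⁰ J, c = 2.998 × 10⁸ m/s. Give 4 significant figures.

Volume is [L]³ = [E]⁻³·(ℏc)³.
1 GeV⁻³ → (ℏc)³ × (1 GeV in J)⁻³ = 7.696 × 10⁻⁴⁸ m³.
Result: 5.70 × 10⁻³ × 7.696 × 10⁻⁴⁸ = 4.387 × 10⁻⁵⁰ m³.

4.387 × 10⁻⁵⁰ m³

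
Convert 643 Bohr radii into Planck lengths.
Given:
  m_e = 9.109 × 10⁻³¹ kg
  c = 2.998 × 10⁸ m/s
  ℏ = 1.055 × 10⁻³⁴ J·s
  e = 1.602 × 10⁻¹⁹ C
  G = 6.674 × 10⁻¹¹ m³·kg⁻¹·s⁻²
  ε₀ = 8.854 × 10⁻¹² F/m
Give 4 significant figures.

2.107 × 10²⁷

Bohr radius: a₀ = 4πε₀ℏ²/(m_e e²) = 5.297 × 10⁻¹¹ m
Planck length: ℓ_P = √(ℏG/c³) = 1.616 × 10⁻³⁵ m
643 × 5.297 × 10⁻¹¹ / 1.616 × 10⁻³⁵ = 2.107 × 10²⁷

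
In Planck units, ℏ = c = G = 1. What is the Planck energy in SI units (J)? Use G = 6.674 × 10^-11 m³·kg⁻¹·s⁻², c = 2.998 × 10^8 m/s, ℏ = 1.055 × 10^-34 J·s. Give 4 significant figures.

1.957 × 10^9 J

The unique combination of the constants set to 1 with dimensions of energy is E_P = √(ℏc⁵/G).
  = √(3.828 × 10^18)
  = 1.957 × 10^9 J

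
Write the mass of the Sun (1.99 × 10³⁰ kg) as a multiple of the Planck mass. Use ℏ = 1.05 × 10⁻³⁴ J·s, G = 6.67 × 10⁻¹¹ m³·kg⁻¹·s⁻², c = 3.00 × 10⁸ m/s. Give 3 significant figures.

Planck mass: m_P = √(ℏc/G) = 2.17 × 10⁻⁸ kg.
1.99 × 10³⁰ / 2.17 × 10⁻⁸ = 9.16 × 10³⁷

9.16 × 10³⁷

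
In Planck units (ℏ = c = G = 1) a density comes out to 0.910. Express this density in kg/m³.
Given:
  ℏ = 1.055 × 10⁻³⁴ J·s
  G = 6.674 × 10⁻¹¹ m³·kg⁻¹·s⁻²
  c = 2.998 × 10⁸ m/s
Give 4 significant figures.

One Planck density: ρ_P = c⁵/(ℏG²) = 5.154 × 10⁹⁶ kg/m³.
0.910 × 5.154 × 10⁹⁶ kg/m³ = 4.690 × 10⁹⁶ kg/m³

4.690 × 10⁹⁶ kg/m³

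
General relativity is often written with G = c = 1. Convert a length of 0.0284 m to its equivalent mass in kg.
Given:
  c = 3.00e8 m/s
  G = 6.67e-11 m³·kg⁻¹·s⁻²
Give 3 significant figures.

Length → mass via c²/G.
0.0284 m × (c²/G) = 3.83e25 kg

3.83e25 kg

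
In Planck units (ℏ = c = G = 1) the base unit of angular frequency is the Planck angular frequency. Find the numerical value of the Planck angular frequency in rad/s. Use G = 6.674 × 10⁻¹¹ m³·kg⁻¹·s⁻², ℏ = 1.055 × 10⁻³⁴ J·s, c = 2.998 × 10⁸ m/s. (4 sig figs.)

1.855 × 10⁴³ rad/s

ω_P = √(c⁵/(ℏG))
  = √(3.440 × 10⁸⁶)
  = 1.855 × 10⁴³ rad/s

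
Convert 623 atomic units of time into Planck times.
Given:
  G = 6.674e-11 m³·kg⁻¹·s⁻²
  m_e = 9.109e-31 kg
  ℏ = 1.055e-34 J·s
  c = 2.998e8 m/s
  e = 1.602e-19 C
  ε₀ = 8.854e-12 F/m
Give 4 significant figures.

atomic unit of time: τ_au = (4πε₀)²ℏ³/(m_e e⁴) = 2.423e-17 s
Planck time: t_P = √(ℏG/c⁵) = 5.392e-44 s
623 × 2.423e-17 / 5.392e-44 = 2.800e29

2.800e29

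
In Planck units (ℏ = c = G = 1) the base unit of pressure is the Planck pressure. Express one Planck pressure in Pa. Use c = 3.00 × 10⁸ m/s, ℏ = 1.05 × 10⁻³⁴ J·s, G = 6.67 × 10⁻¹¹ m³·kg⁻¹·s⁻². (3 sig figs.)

p_P = c⁷/(ℏG²)
  = 2.19 × 10⁵⁹ / 4.67 × 10⁻⁵⁵
  = 4.68 × 10¹¹³ Pa

4.68 × 10¹¹³ Pa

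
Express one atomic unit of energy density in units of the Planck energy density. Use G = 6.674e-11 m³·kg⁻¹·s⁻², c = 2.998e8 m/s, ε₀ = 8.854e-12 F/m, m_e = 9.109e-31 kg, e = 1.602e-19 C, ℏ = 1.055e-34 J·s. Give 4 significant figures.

atomic unit of energy density: u_au = E_h/a₀³ = m_e⁴e¹⁰/((4πε₀)⁵ℏ⁸) = 2.929e13 J/m³
Planck energy density: u_P = c⁷/(ℏG²) = 4.632e113 J/m³
ratio = 2.929e13 / 4.632e113 = 6.323e-101

6.323e-101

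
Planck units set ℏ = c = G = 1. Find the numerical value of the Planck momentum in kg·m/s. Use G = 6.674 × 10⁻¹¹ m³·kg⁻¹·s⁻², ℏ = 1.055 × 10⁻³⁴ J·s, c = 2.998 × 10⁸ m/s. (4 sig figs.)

Dimensional analysis gives p_P = √(ℏc³/G).
  = √(42.60)
  = 6.527 kg·m/s

6.527 kg·m/s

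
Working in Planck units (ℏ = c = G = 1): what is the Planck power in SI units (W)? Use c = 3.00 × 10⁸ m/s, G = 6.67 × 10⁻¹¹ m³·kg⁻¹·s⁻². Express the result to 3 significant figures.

Dimensional analysis gives P_P = c⁵/G.
  = 2.43 × 10⁴² / 6.67 × 10⁻¹¹
  = 3.64 × 10⁵² W

3.64 × 10⁵² W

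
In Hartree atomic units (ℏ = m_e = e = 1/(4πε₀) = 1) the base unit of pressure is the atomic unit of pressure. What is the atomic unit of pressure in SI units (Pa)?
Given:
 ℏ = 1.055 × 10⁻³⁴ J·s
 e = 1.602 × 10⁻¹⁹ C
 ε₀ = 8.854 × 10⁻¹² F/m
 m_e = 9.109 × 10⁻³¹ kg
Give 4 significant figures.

2.929 × 10¹³ Pa

P_au = E_h/a₀³ = m_e⁴e¹⁰/((4πε₀)⁵ℏ⁸)
E_h = 4.354 × 10⁻¹⁸ J
a₀ = 5.297 × 10⁻¹¹ m
E_h/a₀³ = 2.929 × 10¹³ Pa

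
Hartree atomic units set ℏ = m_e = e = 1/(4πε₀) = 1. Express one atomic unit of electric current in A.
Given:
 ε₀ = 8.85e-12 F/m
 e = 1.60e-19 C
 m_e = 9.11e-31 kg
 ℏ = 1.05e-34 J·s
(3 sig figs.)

6.67e-3 A

Dimensional analysis gives I_au = e E_h/ℏ = m_e e⁵/((4πε₀)²ℏ³).
E_h = 4.38e-18 J
e·E_h/ℏ = 6.67e-3 A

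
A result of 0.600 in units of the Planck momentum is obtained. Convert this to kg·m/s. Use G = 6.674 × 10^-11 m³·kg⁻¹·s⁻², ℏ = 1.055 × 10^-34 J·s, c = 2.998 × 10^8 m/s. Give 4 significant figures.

One Planck momentum: p_P = √(ℏc³/G) = 6.527 kg·m/s.
0.600 × 6.527 kg·m/s = 3.916 kg·m/s

3.916 kg·m/s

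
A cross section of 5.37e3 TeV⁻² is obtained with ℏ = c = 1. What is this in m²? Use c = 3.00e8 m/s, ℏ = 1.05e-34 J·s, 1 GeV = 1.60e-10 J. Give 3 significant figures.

2.08e-34 m²

Area is [L]² = [E]⁻²·(ℏc)²; restore (ℏc)².
1 GeV⁻² → (ℏc)² × (1 GeV in J)⁻² = 3.88e-32 m².
Convert the energy scale: 5.37e3 TeV⁻² = 5.37e-3 GeV⁻².
Result: 5.37e-3 × 3.88e-32 = 2.08e-34 m².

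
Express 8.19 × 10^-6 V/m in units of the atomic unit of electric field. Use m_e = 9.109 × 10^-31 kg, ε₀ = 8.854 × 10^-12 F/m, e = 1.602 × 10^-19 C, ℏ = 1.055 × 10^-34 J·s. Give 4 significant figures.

1.596 × 10^-17

atomic unit of electric field: E_au = E_h/(e a₀) = m_e²e⁵/((4πε₀)³ℏ⁴) = 5.131 × 10^11 V/m.
8.19 × 10^-6 / 5.131 × 10^11 = 1.596 × 10^-17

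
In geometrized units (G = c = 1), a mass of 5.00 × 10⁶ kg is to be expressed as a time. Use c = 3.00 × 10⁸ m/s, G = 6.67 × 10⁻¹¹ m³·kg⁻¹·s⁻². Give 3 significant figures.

1.24 × 10⁻²⁹ s

Mass → time via G/c³.
5.00 × 10⁶ kg × (G/c³) = 1.24 × 10⁻²⁹ s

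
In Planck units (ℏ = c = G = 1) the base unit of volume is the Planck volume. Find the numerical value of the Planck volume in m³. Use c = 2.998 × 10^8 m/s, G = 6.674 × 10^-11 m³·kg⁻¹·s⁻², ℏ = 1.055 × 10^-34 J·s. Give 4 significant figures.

4.224 × 10^-105 m³

V_P = (ℏG/c³)^(3/2)
  = √(1.784 × 10^-209)
  = 4.224 × 10^-105 m³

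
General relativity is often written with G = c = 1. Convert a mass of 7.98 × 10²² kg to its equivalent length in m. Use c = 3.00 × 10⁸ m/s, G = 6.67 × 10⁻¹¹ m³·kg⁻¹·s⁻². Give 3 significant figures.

5.91 × 10⁻⁵ m

In G = c = 1 units mass has dimensions of length; the conversion factor is G/c².
7.98 × 10²² kg × (G/c²) = 5.91 × 10⁻⁵ m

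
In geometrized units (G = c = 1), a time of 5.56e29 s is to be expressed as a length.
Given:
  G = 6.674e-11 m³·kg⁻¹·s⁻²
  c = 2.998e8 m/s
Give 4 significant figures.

Time → length via c.
5.56e29 s × (c) = 1.667e38 m

1.667e38 m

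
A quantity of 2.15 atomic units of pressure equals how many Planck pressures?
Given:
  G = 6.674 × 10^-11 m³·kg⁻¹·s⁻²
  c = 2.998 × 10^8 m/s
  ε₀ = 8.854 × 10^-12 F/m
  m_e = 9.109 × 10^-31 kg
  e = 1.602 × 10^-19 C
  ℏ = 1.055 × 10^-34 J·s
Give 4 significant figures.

1.360 × 10^-100

atomic unit of pressure: P_au = E_h/a₀³ = m_e⁴e¹⁰/((4πε₀)⁵ℏ⁸) = 2.929 × 10^13 Pa
Planck pressure: p_P = c⁷/(ℏG²) = 4.632 × 10^113 Pa
2.15 × 2.929 × 10^13 / 4.632 × 10^113 = 1.360 × 10^-100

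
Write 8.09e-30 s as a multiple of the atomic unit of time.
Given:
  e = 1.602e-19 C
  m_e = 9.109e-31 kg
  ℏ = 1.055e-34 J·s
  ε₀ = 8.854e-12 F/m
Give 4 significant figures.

3.339e-13

atomic unit of time: τ_au = (4πε₀)²ℏ³/(m_e e⁴) = 2.423e-17 s.
8.09e-30 / 2.423e-17 = 3.339e-13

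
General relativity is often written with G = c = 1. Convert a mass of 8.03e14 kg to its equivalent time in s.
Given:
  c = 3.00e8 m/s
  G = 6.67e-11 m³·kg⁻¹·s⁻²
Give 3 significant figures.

Mass → time via G/c³.
8.03e14 kg × (G/c³) = 1.98e-21 s

1.98e-21 s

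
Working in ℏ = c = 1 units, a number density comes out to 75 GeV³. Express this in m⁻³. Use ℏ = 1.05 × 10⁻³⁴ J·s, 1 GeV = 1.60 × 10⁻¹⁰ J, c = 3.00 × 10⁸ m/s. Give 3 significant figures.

Number density is [L]⁻³ = [E]³/(ℏc)³.
1 GeV³ → 1/(ℏc)³ × (1 GeV in J)³ = 1.31 × 10⁴⁷ m⁻³.
Result: 75 × 1.31 × 10⁴⁷ = 9.83 × 10⁴⁸ m⁻³.

9.83 × 10⁴⁸ m⁻³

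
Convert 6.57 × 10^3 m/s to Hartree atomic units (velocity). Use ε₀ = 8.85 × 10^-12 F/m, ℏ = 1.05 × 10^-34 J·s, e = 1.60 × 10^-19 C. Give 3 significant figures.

3.00 × 10^-3

atomic unit of velocity: v_au = e²/(4πε₀ℏ) = 2.19 × 10^6 m/s.
6.57 × 10^3 / 2.19 × 10^6 = 3.00 × 10^-3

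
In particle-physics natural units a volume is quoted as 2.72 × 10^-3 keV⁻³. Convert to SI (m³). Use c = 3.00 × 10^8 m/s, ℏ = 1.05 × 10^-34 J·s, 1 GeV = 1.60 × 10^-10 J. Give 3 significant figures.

2.08 × 10^-32 m³

Volume is [L]³ = [E]⁻³·(ℏc)³.
1 GeV⁻³ → (ℏc)³ × (1 GeV in J)⁻³ = 7.63 × 10^-48 m³.
Convert the energy scale: 2.72 × 10^-3 keV⁻³ = 2.72 × 10^15 GeV⁻³.
Result: 2.72 × 10^15 × 7.63 × 10^-48 = 2.08 × 10^-32 m³.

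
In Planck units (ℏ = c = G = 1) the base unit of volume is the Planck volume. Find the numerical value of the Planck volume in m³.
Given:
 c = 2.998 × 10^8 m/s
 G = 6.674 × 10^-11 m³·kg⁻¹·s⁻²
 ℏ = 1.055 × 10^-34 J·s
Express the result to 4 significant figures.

V_P = (ℏG/c³)^(3/2)
  = √(1.784 × 10^-209)
  = 4.224 × 10^-105 m³

4.224 × 10^-105 m³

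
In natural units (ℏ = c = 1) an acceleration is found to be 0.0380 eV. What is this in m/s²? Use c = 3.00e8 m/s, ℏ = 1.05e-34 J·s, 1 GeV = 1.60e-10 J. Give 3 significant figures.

Acceleration is [L]/[T]² = c·[E]/ℏ.
1 GeV → c/ℏ × (1 GeV in J) = 4.57e32 m/s².
Convert the energy scale: 0.0380 eV = 3.80e-11 GeV.
Result: 3.80e-11 × 4.57e32 = 1.74e22 m/s².

1.74e22 m/s²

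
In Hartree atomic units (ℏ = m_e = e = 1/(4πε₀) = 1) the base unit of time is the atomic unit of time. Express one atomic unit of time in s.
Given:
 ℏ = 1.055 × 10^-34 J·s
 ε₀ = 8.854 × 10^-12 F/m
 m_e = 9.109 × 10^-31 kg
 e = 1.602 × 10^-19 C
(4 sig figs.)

2.423 × 10^-17 s

τ_au = (4πε₀)²ℏ³/(m_e e⁴)
E_h = 4.354 × 10^-18 J
ℏ/E_h = 2.423 × 10^-17 s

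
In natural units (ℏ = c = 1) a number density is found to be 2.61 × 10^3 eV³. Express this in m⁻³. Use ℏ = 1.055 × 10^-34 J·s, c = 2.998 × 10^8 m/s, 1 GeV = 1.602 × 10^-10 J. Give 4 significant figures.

3.391 × 10^23 m⁻³

Number density is [L]⁻³ = [E]³/(ℏc)³.
1 GeV³ → 1/(ℏc)³ × (1 GeV in J)³ = 1.299 × 10^47 m⁻³.
Convert the energy scale: 2.61 × 10^3 eV³ = 2.61 × 10^-24 GeV³.
Result: 2.61 × 10^-24 × 1.299 × 10^47 = 3.391 × 10^23 m⁻³.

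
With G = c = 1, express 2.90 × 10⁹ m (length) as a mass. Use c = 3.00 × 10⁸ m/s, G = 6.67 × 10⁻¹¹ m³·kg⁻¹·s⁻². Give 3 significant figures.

Length → mass via c²/G.
2.90 × 10⁹ m × (c²/G) = 3.91 × 10³⁶ kg

3.91 × 10³⁶ kg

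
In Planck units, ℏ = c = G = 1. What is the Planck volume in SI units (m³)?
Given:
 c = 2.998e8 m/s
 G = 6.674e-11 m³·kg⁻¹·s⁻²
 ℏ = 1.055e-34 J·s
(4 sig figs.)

4.224e-105 m³

The unique combination of the constants set to 1 with dimensions of volume is V_P = (ℏG/c³)^(3/2).
  = √(1.784e-209)
  = 4.224e-105 m³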